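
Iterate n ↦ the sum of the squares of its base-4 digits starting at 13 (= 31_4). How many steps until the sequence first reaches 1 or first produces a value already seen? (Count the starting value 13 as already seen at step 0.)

4

13 = (3,1)_4 → 3² + 1² = 10
10 = (2,2)_4 → 2² + 2² = 8
8 = (2,0)_4 → 2² + 0² = 4
4 = (1,0)_4 → 1² + 0² = 1  — reached 1.
That took 4 steps.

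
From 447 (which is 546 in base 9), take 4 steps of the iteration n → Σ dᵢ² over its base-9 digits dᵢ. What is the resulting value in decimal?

53

447 = (5,4,6)_9 → 5² + 4² + 6² = 25 + 16 + 36 = 77
77 = (8,5)_9 → 8² + 5² = 64 + 25 = 89
89 = (1,0,8)_9 → 1² + 0² + 8² = 1 + 0 + 64 = 65
65 = (7,2)_9 → 7² + 2² = 49 + 4 = 53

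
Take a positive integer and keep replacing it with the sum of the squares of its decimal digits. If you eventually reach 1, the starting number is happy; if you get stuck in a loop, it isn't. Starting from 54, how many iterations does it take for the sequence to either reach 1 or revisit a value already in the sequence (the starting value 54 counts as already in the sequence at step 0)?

54 → 5² + 4² = 25 + 16 = 41
41 → 4² + 1² = 16 + 1 = 17
17 → 1² + 7² = 1 + 49 = 50
50 → 5² + 0² = 25 + 0 = 25
25 → 2² + 5² = 4 + 25 = 29
29 → 2² + 9² = 4 + 81 = 85
85 → 8² + 5² = 64 + 25 = 89
89 → 8² + 9² = 64 + 81 = 145
145 → 1² + 4² + 5² = 1 + 16 + 25 = 42
42 → 4² + 2² = 16 + 4 = 20
20 → 2² + 0² = 4 + 0 = 4
4 → 4² = 16
16 → 1² + 6² = 1 + 36 = 37
37 → 3² + 7² = 9 + 49 = 58
58 → 5² + 8² = 25 + 64 = 89  — 89 repeats.
That took 15 steps.

15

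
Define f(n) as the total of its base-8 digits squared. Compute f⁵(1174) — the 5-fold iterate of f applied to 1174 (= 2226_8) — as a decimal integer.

4

1174 = (2,2,2,6)_8 → 48
48 = (6,0)_8 → 36
36 = (4,4)_8 → 32
32 = (4,0)_8 → 16
16 = (2,0)_8 → 4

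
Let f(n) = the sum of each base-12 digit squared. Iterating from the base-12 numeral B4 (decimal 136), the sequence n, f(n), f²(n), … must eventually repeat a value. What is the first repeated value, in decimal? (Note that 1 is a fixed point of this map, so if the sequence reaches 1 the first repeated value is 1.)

5

136 = (11,4)_12 → 11² + 4² = 121 + 16 = 137
137 = (11,5)_12 → 11² + 5² = 121 + 25 = 146
146 = (1,0,2)_12 → 1² + 0² + 2² = 1 + 0 + 4 = 5
5 = (5)_12 → 5² = 25
25 = (2,1)_12 → 2² + 1² = 4 + 1 = 5  — 5 already appeared earlier.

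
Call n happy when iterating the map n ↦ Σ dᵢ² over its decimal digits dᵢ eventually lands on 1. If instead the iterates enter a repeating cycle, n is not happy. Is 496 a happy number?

496 → 4² + 9² + 6² = 16 + 81 + 36 = 133
133 → 1² + 3² + 3² = 1 + 9 + 9 = 19
19 → 1² + 9² = 1 + 81 = 82
82 → 8² + 2² = 64 + 4 = 68
68 → 6² + 8² = 36 + 64 = 100
100 → 1² + 0² + 0² = 1 + 0 + 0 = 1  — reached 1.

happy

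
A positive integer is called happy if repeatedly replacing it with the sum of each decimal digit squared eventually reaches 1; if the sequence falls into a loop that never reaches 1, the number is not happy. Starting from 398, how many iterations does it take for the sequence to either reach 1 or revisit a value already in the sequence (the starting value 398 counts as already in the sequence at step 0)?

10

398 → 3² + 9² + 8² = 154
154 → 1² + 5² + 4² = 42
42 → 4² + 2² = 20
20 → 2² + 0² = 4
4 → 4² = 16
16 → 1² + 6² = 37
37 → 3² + 7² = 58
58 → 5² + 8² = 89
89 → 8² + 9² = 145
145 → 1² + 4² + 5² = 42  — 42 repeats.
That took 10 steps.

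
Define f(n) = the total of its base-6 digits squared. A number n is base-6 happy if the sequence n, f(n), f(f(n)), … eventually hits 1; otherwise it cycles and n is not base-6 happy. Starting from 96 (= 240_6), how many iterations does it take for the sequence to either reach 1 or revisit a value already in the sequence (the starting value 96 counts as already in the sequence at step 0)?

9

96 = (2,4,0)_6 → 2² + 4² + 0² = 20
20 = (3,2)_6 → 3² + 2² = 13
13 = (2,1)_6 → 2² + 1² = 5
5 = (5)_6 → 5² = 25
25 = (4,1)_6 → 4² + 1² = 17
17 = (2,5)_6 → 2² + 5² = 29
29 = (4,5)_6 → 4² + 5² = 41
41 = (1,0,5)_6 → 1² + 0² + 5² = 26
26 = (4,2)_6 → 4² + 2² = 20  — 20 repeats.
That took 9 steps.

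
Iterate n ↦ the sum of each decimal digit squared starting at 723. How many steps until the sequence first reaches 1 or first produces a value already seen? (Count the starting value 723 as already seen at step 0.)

11

723 → 7² + 2² + 3² = 49 + 4 + 9 = 62
62 → 6² + 2² = 36 + 4 = 40
40 → 4² + 0² = 16 + 0 = 16
16 → 1² + 6² = 1 + 36 = 37
37 → 3² + 7² = 9 + 49 = 58
58 → 5² + 8² = 25 + 64 = 89
89 → 8² + 9² = 64 + 81 = 145
145 → 1² + 4² + 5² = 1 + 16 + 25 = 42
42 → 4² + 2² = 16 + 4 = 20
20 → 2² + 0² = 4 + 0 = 4
4 → 4² = 16  — 16 repeats.
That took 11 steps.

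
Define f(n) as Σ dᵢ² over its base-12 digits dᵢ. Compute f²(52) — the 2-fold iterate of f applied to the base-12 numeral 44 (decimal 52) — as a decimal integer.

68

52 = (4,4)_12 → 32
32 = (2,8)_12 → 68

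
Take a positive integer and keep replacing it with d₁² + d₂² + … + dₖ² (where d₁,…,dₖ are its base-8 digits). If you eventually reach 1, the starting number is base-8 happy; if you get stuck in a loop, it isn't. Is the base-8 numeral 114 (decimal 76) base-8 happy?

base-8 happy

76 = (1,1,4)_8 → 1² + 1² + 4² = 18
18 = (2,2)_8 → 2² + 2² = 8
8 = (1,0)_8 → 1² + 0² = 1  — reached 1.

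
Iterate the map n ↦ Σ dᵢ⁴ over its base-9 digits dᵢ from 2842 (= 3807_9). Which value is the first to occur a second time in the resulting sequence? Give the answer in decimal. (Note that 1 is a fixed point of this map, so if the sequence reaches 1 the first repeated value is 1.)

2842 = (3,8,0,7)_9 → 3⁴ + 8⁴ + 0⁴ + 7⁴ = 81 + 4096 + 0 + 2401 = 6578
6578 = (1,0,0,1,8)_9 → 1⁴ + 0⁴ + 0⁴ + 1⁴ + 8⁴ = 1 + 0 + 0 + 1 + 4096 = 4098
4098 = (5,5,5,3)_9 → 5⁴ + 5⁴ + 5⁴ + 3⁴ = 625 + 625 + 625 + 81 = 1956
1956 = (2,6,1,3)_9 → 2⁴ + 6⁴ + 1⁴ + 3⁴ = 16 + 1296 + 1 + 81 = 1394
1394 = (1,8,1,8)_9 → 1⁴ + 8⁴ + 1⁴ + 8⁴ = 1 + 4096 + 1 + 4096 = 8194
8194 = (1,2,2,1,4)_9 → 1⁴ + 2⁴ + 2⁴ + 1⁴ + 4⁴ = 1 + 16 + 16 + 1 + 256 = 290
290 = (3,5,2)_9 → 3⁴ + 5⁴ + 2⁴ = 81 + 625 + 16 = 722
722 = (8,8,2)_9 → 8⁴ + 8⁴ + 2⁴ = 4096 + 4096 + 16 = 8208
8208 = (1,2,2,3,0)_9 → 1⁴ + 2⁴ + 2⁴ + 3⁴ + 0⁴ = 1 + 16 + 16 + 81 + 0 = 114
114 = (1,3,6)_9 → 1⁴ + 3⁴ + 6⁴ = 1 + 81 + 1296 = 1378
1378 = (1,8,0,1)_9 → 1⁴ + 8⁴ + 0⁴ + 1⁴ = 1 + 4096 + 0 + 1 = 4098  — 4098 already appeared earlier.

4098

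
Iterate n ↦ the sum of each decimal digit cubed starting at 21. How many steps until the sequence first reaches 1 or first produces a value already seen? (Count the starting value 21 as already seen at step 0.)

6

21 → 9
9 → 729
729 → 1080
1080 → 513
513 → 153
153 → 153  — 153 repeats.
That took 6 steps.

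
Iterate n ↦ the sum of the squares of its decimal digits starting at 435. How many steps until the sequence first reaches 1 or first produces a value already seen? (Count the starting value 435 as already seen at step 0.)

435 → 4² + 3² + 5² = 50
50 → 5² + 0² = 25
25 → 2² + 5² = 29
29 → 2² + 9² = 85
85 → 8² + 5² = 89
89 → 8² + 9² = 145
145 → 1² + 4² + 5² = 42
42 → 4² + 2² = 20
20 → 2² + 0² = 4
4 → 4² = 16
16 → 1² + 6² = 37
37 → 3² + 7² = 58
58 → 5² + 8² = 89  — 89 repeats.
That took 13 steps.

13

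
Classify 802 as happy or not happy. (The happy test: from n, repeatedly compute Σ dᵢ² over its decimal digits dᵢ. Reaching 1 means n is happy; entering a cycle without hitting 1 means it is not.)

802 → 68
68 → 100
100 → 1  — reached 1.

happy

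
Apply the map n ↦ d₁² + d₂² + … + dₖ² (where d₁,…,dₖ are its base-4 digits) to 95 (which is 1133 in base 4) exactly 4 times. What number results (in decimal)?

95 = (1,1,3,3)_4 → 1² + 1² + 3² + 3² = 1 + 1 + 9 + 9 = 20
20 = (1,1,0)_4 → 1² + 1² + 0² = 1 + 1 + 0 = 2
2 = (2)_4 → 2² = 4
4 = (1,0)_4 → 1² + 0² = 1 + 0 = 1

1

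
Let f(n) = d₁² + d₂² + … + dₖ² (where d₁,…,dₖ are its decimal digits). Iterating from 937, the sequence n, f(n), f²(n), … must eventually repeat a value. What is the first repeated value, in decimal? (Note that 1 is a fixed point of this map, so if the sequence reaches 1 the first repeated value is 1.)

1

937 → 139
139 → 91
91 → 82
82 → 68
68 → 100
100 → 1  — reached the fixed point 1.
1 → 1, so 1 is the first repeated value.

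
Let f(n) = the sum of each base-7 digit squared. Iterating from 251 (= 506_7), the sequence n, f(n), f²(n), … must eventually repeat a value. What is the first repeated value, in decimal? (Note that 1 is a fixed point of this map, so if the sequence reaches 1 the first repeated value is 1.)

251 = (5,0,6)_7 → 5² + 0² + 6² = 25 + 0 + 36 = 61
61 = (1,1,5)_7 → 1² + 1² + 5² = 1 + 1 + 25 = 27
27 = (3,6)_7 → 3² + 6² = 9 + 36 = 45
45 = (6,3)_7 → 6² + 3² = 36 + 9 = 45  — 45 already appeared earlier.

45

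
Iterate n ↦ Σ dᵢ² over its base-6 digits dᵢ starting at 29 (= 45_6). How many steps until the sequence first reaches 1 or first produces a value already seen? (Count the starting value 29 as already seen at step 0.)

8

29 = (4,5)_6 → 41
41 = (1,0,5)_6 → 26
26 = (4,2)_6 → 20
20 = (3,2)_6 → 13
13 = (2,1)_6 → 5
5 = (5)_6 → 25
25 = (4,1)_6 → 17
17 = (2,5)_6 → 29  — 29 repeats.
That took 8 steps.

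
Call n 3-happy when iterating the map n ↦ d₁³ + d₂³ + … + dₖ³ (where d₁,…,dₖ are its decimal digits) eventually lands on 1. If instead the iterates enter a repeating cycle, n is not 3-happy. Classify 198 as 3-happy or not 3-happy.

198 → 1³ + 9³ + 8³ = 1242
1242 → 1³ + 2³ + 4³ + 2³ = 81
81 → 8³ + 1³ = 513
513 → 5³ + 1³ + 3³ = 153
153 → 1³ + 5³ + 3³ = 153  — 153 already seen; the sequence cycles without reaching 1.

not 3-happy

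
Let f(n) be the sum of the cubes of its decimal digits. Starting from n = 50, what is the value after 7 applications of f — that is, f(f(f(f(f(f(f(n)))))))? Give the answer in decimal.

50 → 5³ + 0³ = 125
125 → 1³ + 2³ + 5³ = 134
134 → 1³ + 3³ + 4³ = 92
92 → 9³ + 2³ = 737
737 → 7³ + 3³ + 7³ = 713
713 → 7³ + 1³ + 3³ = 371
371 → 3³ + 7³ + 1³ = 371

371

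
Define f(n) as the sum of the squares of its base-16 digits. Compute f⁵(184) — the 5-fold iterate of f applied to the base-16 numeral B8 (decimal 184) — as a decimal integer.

184 = (11,8)_16 → 11² + 8² = 121 + 64 = 185
185 = (11,9)_16 → 11² + 9² = 121 + 81 = 202
202 = (12,10)_16 → 12² + 10² = 144 + 100 = 244
244 = (15,4)_16 → 15² + 4² = 225 + 16 = 241
241 = (15,1)_16 → 15² + 1² = 225 + 1 = 226

226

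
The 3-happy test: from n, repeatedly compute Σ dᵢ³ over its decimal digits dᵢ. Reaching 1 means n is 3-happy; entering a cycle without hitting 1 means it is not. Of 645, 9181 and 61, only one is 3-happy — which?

645: 645 → 405 → 189 → 1242 → 81 → 513 → 153 → 153  — repeats 153 (not 3-happy)
9181: 9181 → 1243 → 100 → 1  — reaches 1 (3-happy)
61: 61 → 217 → 352 → 160 → 217  — repeats 217 (not 3-happy)

9181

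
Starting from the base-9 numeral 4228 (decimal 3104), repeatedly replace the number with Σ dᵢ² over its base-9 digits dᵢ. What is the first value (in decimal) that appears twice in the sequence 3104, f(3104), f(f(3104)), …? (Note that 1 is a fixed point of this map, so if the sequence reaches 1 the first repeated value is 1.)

50

3104 = (4,2,2,8)_9 → 88
88 = (1,0,7)_9 → 50
50 = (5,5)_9 → 50  — 50 already appeared earlier.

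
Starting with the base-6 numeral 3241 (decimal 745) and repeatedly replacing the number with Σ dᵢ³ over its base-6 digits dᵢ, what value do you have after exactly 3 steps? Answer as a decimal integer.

745 = (3,2,4,1)_6 → 3³ + 2³ + 4³ + 1³ = 100
100 = (2,4,4)_6 → 2³ + 4³ + 4³ = 136
136 = (3,4,4)_6 → 3³ + 4³ + 4³ = 155

155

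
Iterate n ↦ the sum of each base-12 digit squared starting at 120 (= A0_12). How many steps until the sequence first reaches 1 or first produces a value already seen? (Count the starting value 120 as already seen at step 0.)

3

120 = (10,0)_12 → 10² + 0² = 100
100 = (8,4)_12 → 8² + 4² = 80
80 = (6,8)_12 → 6² + 8² = 100  — 100 repeats.
That took 3 steps.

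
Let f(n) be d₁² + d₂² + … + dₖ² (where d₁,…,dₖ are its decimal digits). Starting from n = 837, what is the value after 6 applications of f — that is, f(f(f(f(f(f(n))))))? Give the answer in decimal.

837 → 8² + 3² + 7² = 64 + 9 + 49 = 122
122 → 1² + 2² + 2² = 1 + 4 + 4 = 9
9 → 9² = 81
81 → 8² + 1² = 64 + 1 = 65
65 → 6² + 5² = 36 + 25 = 61
61 → 6² + 1² = 36 + 1 = 37

37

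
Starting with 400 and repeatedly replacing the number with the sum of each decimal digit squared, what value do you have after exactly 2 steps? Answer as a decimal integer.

400 → 4² + 0² + 0² = 16
16 → 1² + 6² = 37

37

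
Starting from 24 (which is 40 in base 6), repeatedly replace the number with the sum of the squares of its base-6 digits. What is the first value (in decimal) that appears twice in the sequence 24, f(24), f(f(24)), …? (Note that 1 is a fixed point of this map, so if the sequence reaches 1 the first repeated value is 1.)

24 = (4,0)_6 → 16
16 = (2,4)_6 → 20
20 = (3,2)_6 → 13
13 = (2,1)_6 → 5
5 = (5)_6 → 25
25 = (4,1)_6 → 17
17 = (2,5)_6 → 29
29 = (4,5)_6 → 41
41 = (1,0,5)_6 → 26
26 = (4,2)_6 → 20  — 20 already appeared earlier.

20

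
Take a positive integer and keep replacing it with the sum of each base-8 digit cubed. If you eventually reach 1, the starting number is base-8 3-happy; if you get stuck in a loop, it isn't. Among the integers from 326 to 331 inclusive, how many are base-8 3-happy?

2

326: 326 → 341 → 258 → 72 → 2 → 8 → 1  (reaches 1)
327: 327 → 468 → 415 → 586 → 11 → 28 → 91 → 55 → 559 → 469 → 476 → 434 → 440 → 559  (repeats 559)
328: 328 → 126 → 560 → 217 → 55 → 559 → 469 → 476 → 434 → 440 → 559  (repeats 559)
329: 329 → 127 → 687 → 477 → 495 → 811 → 217 → 55 → 559 → 469 → 476 → 434 → 440 → 559  (repeats 559)
330: 330 → 134 → 224 → 91 → 55 → 559 → 469 → 476 → 434 → 440 → 559  (repeats 559)
331: 331 → 153 → 36 → 128 → 8 → 1  (reaches 1)
base-8 3-happy: 326, 331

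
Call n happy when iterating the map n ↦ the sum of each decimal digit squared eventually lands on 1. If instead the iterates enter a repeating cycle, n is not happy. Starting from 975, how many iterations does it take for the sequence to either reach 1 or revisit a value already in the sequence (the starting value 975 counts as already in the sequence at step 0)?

975 → 9² + 7² + 5² = 155
155 → 1² + 5² + 5² = 51
51 → 5² + 1² = 26
26 → 2² + 6² = 40
40 → 4² + 0² = 16
16 → 1² + 6² = 37
37 → 3² + 7² = 58
58 → 5² + 8² = 89
89 → 8² + 9² = 145
145 → 1² + 4² + 5² = 42
42 → 4² + 2² = 20
20 → 2² + 0² = 4
4 → 4² = 16  — 16 repeats.
That took 13 steps.

13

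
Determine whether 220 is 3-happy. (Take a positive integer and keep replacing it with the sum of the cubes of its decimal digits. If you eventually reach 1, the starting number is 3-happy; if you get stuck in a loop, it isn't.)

220 → 2³ + 2³ + 0³ = 16
16 → 1³ + 6³ = 217
217 → 2³ + 1³ + 7³ = 352
352 → 3³ + 5³ + 2³ = 160
160 → 1³ + 6³ + 0³ = 217  — 217 already seen; the sequence cycles without reaching 1.

not 3-happy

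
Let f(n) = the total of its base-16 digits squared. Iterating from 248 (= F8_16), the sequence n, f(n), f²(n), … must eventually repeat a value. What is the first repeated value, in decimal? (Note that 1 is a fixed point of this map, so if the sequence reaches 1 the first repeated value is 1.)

1

248 = (15,8)_16 → 15² + 8² = 225 + 64 = 289
289 = (1,2,1)_16 → 1² + 2² + 1² = 1 + 4 + 1 = 6
6 = (6)_16 → 6² = 36
36 = (2,4)_16 → 2² + 4² = 4 + 16 = 20
20 = (1,4)_16 → 1² + 4² = 1 + 16 = 17
17 = (1,1)_16 → 1² + 1² = 1 + 1 = 2
2 = (2)_16 → 2² = 4
4 = (4)_16 → 4² = 16
16 = (1,0)_16 → 1² + 0² = 1 + 0 = 1  — reached the fixed point 1.
1 → 1, so 1 is the first repeated value.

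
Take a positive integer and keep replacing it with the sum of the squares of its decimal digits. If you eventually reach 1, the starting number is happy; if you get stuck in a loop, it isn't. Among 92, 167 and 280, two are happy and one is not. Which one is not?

92: 92 → 85 → 89 → 145 → 42 → 20 → 4 → 16 → 37 → 58 → 89  — repeats 89 (not happy)
167: 167 → 86 → 100 → 1  — reaches 1 (happy)
280: 280 → 68 → 100 → 1  — reaches 1 (happy)

92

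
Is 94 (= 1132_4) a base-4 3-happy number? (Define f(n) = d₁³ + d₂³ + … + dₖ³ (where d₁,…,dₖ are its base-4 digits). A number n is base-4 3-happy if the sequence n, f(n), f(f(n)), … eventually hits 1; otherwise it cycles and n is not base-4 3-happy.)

94 = (1,1,3,2)_4 → 1³ + 1³ + 3³ + 2³ = 1 + 1 + 27 + 8 = 37
37 = (2,1,1)_4 → 2³ + 1³ + 1³ = 8 + 1 + 1 = 10
10 = (2,2)_4 → 2³ + 2³ = 8 + 8 = 16
16 = (1,0,0)_4 → 1³ + 0³ + 0³ = 1 + 0 + 0 = 1  — reached 1.

base-4 3-happy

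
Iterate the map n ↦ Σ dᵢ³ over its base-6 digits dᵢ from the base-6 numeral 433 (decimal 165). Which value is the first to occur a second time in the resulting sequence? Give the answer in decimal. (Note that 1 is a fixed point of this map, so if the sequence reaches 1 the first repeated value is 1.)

165 = (4,3,3)_6 → 4³ + 3³ + 3³ = 64 + 27 + 27 = 118
118 = (3,1,4)_6 → 3³ + 1³ + 4³ = 27 + 1 + 64 = 92
92 = (2,3,2)_6 → 2³ + 3³ + 2³ = 8 + 27 + 8 = 43
43 = (1,1,1)_6 → 1³ + 1³ + 1³ = 1 + 1 + 1 = 3
3 = (3)_6 → 3³ = 27
27 = (4,3)_6 → 4³ + 3³ = 64 + 27 = 91
91 = (2,3,1)_6 → 2³ + 3³ + 1³ = 8 + 27 + 1 = 36
36 = (1,0,0)_6 → 1³ + 0³ + 0³ = 1 + 0 + 0 = 1  — reached the fixed point 1.
1 → 1, so 1 is the first repeated value.

1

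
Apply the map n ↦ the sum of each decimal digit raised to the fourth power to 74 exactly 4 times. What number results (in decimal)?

1138

74 → 7⁴ + 4⁴ = 2401 + 256 = 2657
2657 → 2⁴ + 6⁴ + 5⁴ + 7⁴ = 16 + 1296 + 625 + 2401 = 4338
4338 → 4⁴ + 3⁴ + 3⁴ + 8⁴ = 256 + 81 + 81 + 4096 = 4514
4514 → 4⁴ + 5⁴ + 1⁴ + 4⁴ = 256 + 625 + 1 + 256 = 1138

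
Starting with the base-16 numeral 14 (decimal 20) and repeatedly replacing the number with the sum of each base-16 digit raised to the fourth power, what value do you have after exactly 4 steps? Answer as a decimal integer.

1

20 = (1,4)_16 → 1⁴ + 4⁴ = 1 + 256 = 257
257 = (1,0,1)_16 → 1⁴ + 0⁴ + 1⁴ = 1 + 0 + 1 = 2
2 = (2)_16 → 2⁴ = 16
16 = (1,0)_16 → 1⁴ + 0⁴ = 1 + 0 = 1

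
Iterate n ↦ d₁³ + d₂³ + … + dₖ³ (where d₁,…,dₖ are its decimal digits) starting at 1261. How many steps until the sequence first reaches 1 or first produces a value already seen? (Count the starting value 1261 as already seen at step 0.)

7

1261 → 1³ + 2³ + 6³ + 1³ = 226
226 → 2³ + 2³ + 6³ = 232
232 → 2³ + 3³ + 2³ = 43
43 → 4³ + 3³ = 91
91 → 9³ + 1³ = 730
730 → 7³ + 3³ + 0³ = 370
370 → 3³ + 7³ + 0³ = 370  — 370 repeats.
That took 7 steps.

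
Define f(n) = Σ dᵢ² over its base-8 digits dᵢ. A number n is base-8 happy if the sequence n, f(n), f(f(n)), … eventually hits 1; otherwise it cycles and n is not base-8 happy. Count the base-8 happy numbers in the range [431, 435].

1

431: 431 → 110 → 62 → 85 → 30 → 45 → 50 → 40 → 25 → 10 → 5 → 25  — not base-8 happy
432: 432 → 72 → 2 → 4 → 16 → 4  — not base-8 happy
433: 433 → 73 → 3 → 9 → 2 → 4 → 16 → 4  — not base-8 happy
434: 434 → 76 → 18 → 8 → 1  — base-8 happy
435: 435 → 81 → 6 → 36 → 32 → 16 → 4 → 16  — not base-8 happy
base-8 happy: 434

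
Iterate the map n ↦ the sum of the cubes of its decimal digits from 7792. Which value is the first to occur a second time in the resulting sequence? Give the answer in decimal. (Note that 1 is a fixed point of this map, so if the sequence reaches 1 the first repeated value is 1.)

1

7792 → 7³ + 7³ + 9³ + 2³ = 343 + 343 + 729 + 8 = 1423
1423 → 1³ + 4³ + 2³ + 3³ = 1 + 64 + 8 + 27 = 100
100 → 1³ + 0³ + 0³ = 1 + 0 + 0 = 1  — reached the fixed point 1.
1 → 1, so 1 is the first repeated value.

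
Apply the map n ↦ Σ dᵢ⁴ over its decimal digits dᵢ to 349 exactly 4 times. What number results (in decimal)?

349 → 3⁴ + 4⁴ + 9⁴ = 81 + 256 + 6561 = 6898
6898 → 6⁴ + 8⁴ + 9⁴ + 8⁴ = 1296 + 4096 + 6561 + 4096 = 16049
16049 → 1⁴ + 6⁴ + 0⁴ + 4⁴ + 9⁴ = 1 + 1296 + 0 + 256 + 6561 = 8114
8114 → 8⁴ + 1⁴ + 1⁴ + 4⁴ = 4096 + 1 + 1 + 256 = 4354

4354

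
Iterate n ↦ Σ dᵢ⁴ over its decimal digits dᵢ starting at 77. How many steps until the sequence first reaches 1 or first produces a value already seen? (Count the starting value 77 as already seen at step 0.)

77 → 7⁴ + 7⁴ = 4802
4802 → 4⁴ + 8⁴ + 0⁴ + 2⁴ = 4368
4368 → 4⁴ + 3⁴ + 6⁴ + 8⁴ = 5729
5729 → 5⁴ + 7⁴ + 2⁴ + 9⁴ = 9603
9603 → 9⁴ + 6⁴ + 0⁴ + 3⁴ = 7938
7938 → 7⁴ + 9⁴ + 3⁴ + 8⁴ = 13139
13139 → 1⁴ + 3⁴ + 1⁴ + 3⁴ + 9⁴ = 6725
6725 → 6⁴ + 7⁴ + 2⁴ + 5⁴ = 4338
4338 → 4⁴ + 3⁴ + 3⁴ + 8⁴ = 4514
4514 → 4⁴ + 5⁴ + 1⁴ + 4⁴ = 1138
1138 → 1⁴ + 1⁴ + 3⁴ + 8⁴ = 4179
4179 → 4⁴ + 1⁴ + 7⁴ + 9⁴ = 9219
9219 → 9⁴ + 2⁴ + 1⁴ + 9⁴ = 13139  — 13139 repeats.
That took 13 steps.

13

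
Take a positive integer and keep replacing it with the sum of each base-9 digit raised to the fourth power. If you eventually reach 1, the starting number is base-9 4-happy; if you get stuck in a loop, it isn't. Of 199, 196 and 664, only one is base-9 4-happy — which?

199

199: 199 → 273 → 243 → 81 → 1  — reaches 1 (base-9 4-happy)
196: 196 → 2498 → 3188 → 434 → 722 → 8208 → 114 → 1378 → 4098 → 1956 → 1394 → 8194 → 290 → 722  — repeats 722 (not base-9 4-happy)
664: 664 → 6498 → 8208 → 114 → 1378 → 4098 → 1956 → 1394 → 8194 → 290 → 722 → 8208  — repeats 8208 (not base-9 4-happy)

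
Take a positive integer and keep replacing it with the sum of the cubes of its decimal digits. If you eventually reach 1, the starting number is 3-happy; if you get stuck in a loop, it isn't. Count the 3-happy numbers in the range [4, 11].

1

4: 4 → 64 → 280 → 520 → 133 → 55 → 250 → 133  — not 3-happy
5: 5 → 125 → 134 → 92 → 737 → 713 → 371 → 371  — not 3-happy
6: 6 → 216 → 225 → 141 → 66 → 432 → 99 → 1458 → 702 → 351 → 153 → 153  — not 3-happy
7: 7 → 343 → 118 → 514 → 190 → 730 → 370 → 370  — not 3-happy
8: 8 → 512 → 134 → 92 → 737 → 713 → 371 → 371  — not 3-happy
9: 9 → 729 → 1080 → 513 → 153 → 153  — not 3-happy
10: 10 → 1  — 3-happy
11: 11 → 2 → 8 → 512 → 134 → 92 → 737 → 713 → 371 → 371  — not 3-happy
3-happy: 10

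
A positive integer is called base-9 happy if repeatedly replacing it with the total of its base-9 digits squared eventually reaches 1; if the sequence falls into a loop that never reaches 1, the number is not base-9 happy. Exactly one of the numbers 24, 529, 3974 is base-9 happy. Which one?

529

24: 24 → 40 → 32 → 34 → 58 → 52 → 74 → 68 → 74  — repeats 74 (not base-9 happy)
529: 529 → 101 → 9 → 1  — reaches 1 (base-9 happy)
3974: 3974 → 66 → 58 → 52 → 74 → 68 → 74  — repeats 74 (not base-9 happy)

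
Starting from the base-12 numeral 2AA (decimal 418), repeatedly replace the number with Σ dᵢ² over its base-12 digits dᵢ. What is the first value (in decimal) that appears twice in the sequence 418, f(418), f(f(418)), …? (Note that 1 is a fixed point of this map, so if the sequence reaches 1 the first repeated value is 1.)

418 = (2,10,10)_12 → 2² + 10² + 10² = 4 + 100 + 100 = 204
204 = (1,5,0)_12 → 1² + 5² + 0² = 1 + 25 + 0 = 26
26 = (2,2)_12 → 2² + 2² = 4 + 4 = 8
8 = (8)_12 → 8² = 64
64 = (5,4)_12 → 5² + 4² = 25 + 16 = 41
41 = (3,5)_12 → 3² + 5² = 9 + 25 = 34
34 = (2,10)_12 → 2² + 10² = 4 + 100 = 104
104 = (8,8)_12 → 8² + 8² = 64 + 64 = 128
128 = (10,8)_12 → 10² + 8² = 100 + 64 = 164
164 = (1,1,8)_12 → 1² + 1² + 8² = 1 + 1 + 64 = 66
66 = (5,6)_12 → 5² + 6² = 25 + 36 = 61
61 = (5,1)_12 → 5² + 1² = 25 + 1 = 26  — 26 already appeared earlier.

26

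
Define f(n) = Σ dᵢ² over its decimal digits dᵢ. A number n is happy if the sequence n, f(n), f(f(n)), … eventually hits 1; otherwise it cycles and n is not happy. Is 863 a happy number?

happy

863 → 109
109 → 82
82 → 68
68 → 100
100 → 1  — reached 1.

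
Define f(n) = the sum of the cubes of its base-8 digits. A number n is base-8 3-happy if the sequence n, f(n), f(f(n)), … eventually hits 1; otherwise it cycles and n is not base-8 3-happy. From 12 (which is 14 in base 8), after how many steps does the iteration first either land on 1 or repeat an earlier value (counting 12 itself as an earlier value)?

12 = (1,4)_8 → 1³ + 4³ = 65
65 = (1,0,1)_8 → 1³ + 0³ + 1³ = 2
2 = (2)_8 → 2³ = 8
8 = (1,0)_8 → 1³ + 0³ = 1  — reached 1.
That took 4 steps.

4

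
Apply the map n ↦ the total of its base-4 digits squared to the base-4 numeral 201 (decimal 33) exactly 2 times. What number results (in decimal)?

2

33 = (2,0,1)_4 → 5
5 = (1,1)_4 → 2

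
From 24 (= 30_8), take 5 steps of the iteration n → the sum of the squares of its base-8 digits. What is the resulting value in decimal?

4

24 = (3,0)_8 → 9
9 = (1,1)_8 → 2
2 = (2)_8 → 4
4 = (4)_8 → 16
16 = (2,0)_8 → 4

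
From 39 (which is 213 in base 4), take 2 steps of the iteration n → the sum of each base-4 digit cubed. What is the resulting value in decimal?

39 = (2,1,3)_4 → 36
36 = (2,1,0)_4 → 9

9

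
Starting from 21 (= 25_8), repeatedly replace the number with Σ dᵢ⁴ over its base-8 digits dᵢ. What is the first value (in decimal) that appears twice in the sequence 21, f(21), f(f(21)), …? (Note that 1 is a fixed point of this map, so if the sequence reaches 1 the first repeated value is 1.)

256

21 = (2,5)_8 → 641
641 = (1,2,0,1)_8 → 18
18 = (2,2)_8 → 32
32 = (4,0)_8 → 256
256 = (4,0,0)_8 → 256  — 256 already appeared earlier.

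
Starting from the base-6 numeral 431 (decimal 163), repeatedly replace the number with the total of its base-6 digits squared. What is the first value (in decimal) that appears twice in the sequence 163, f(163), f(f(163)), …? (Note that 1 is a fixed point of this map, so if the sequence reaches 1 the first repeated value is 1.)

26

163 = (4,3,1)_6 → 26
26 = (4,2)_6 → 20
20 = (3,2)_6 → 13
13 = (2,1)_6 → 5
5 = (5)_6 → 25
25 = (4,1)_6 → 17
17 = (2,5)_6 → 29
29 = (4,5)_6 → 41
41 = (1,0,5)_6 → 26  — 26 already appeared earlier.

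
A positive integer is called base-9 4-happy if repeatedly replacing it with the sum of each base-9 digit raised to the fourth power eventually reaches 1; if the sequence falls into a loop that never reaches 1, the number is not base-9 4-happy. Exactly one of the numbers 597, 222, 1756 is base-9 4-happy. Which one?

597: 597 → 2563 → 3363 → 2433 → 243 → 81 → 1  — reaches 1 (base-9 4-happy)
222: 222 → 2608 → 3108 → 434 → 722 → 8208 → 114 → 1378 → 4098 → 1956 → 1394 → 8194 → 290 → 722  — repeats 722 (not base-9 4-happy)
1756: 1756 → 1394 → 8194 → 290 → 722 → 8208 → 114 → 1378 → 4098 → 1956 → 1394  — repeats 1394 (not base-9 4-happy)

597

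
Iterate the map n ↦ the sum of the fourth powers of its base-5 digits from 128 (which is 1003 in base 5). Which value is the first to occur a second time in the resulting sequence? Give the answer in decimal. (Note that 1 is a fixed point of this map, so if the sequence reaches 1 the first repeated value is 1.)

128 = (1,0,0,3)_5 → 1⁴ + 0⁴ + 0⁴ + 3⁴ = 82
82 = (3,1,2)_5 → 3⁴ + 1⁴ + 2⁴ = 98
98 = (3,4,3)_5 → 3⁴ + 4⁴ + 3⁴ = 418
418 = (3,1,3,3)_5 → 3⁴ + 1⁴ + 3⁴ + 3⁴ = 244
244 = (1,4,3,4)_5 → 1⁴ + 4⁴ + 3⁴ + 4⁴ = 594
594 = (4,3,3,4)_5 → 4⁴ + 3⁴ + 3⁴ + 4⁴ = 674
674 = (1,0,1,4,4)_5 → 1⁴ + 0⁴ + 1⁴ + 4⁴ + 4⁴ = 514
514 = (4,0,2,4)_5 → 4⁴ + 0⁴ + 2⁴ + 4⁴ = 528
528 = (4,1,0,3)_5 → 4⁴ + 1⁴ + 0⁴ + 3⁴ = 338
338 = (2,3,2,3)_5 → 2⁴ + 3⁴ + 2⁴ + 3⁴ = 194
194 = (1,2,3,4)_5 → 1⁴ + 2⁴ + 3⁴ + 4⁴ = 354
354 = (2,4,0,4)_5 → 2⁴ + 4⁴ + 0⁴ + 4⁴ = 528  — 528 already appeared earlier.

528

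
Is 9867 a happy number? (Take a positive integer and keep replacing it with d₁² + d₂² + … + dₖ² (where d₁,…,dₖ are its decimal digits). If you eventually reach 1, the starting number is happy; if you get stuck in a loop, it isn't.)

happy

9867 → 9² + 8² + 6² + 7² = 230
230 → 2² + 3² + 0² = 13
13 → 1² + 3² = 10
10 → 1² + 0² = 1  — reached 1.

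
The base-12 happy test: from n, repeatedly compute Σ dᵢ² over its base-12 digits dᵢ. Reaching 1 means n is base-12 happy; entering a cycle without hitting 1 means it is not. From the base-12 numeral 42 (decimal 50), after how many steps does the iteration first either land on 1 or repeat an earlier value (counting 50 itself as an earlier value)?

50 = (4,2)_12 → 20
20 = (1,8)_12 → 65
65 = (5,5)_12 → 50  — 50 repeats.
That took 3 steps.

3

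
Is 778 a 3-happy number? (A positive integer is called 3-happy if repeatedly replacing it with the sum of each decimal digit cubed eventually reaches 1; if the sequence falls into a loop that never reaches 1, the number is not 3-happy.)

3-happy

778 → 1198
1198 → 1243
1243 → 100
100 → 1  — reached 1.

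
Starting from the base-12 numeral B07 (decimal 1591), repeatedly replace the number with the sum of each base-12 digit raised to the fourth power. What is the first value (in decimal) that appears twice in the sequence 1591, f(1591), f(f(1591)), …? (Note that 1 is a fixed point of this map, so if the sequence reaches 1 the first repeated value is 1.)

1591 = (11,0,7)_12 → 17042
17042 = (9,10,4,2)_12 → 16833
16833 = (9,8,10,9)_12 → 27218
27218 = (1,3,9,0,2)_12 → 6659
6659 = (3,10,2,11)_12 → 24738
24738 = (1,2,3,9,6)_12 → 7955
7955 = (4,7,2,11)_12 → 17314
17314 = (10,0,2,10)_12 → 20016
20016 = (11,7,0,0)_12 → 17042  — 17042 already appeared earlier.

17042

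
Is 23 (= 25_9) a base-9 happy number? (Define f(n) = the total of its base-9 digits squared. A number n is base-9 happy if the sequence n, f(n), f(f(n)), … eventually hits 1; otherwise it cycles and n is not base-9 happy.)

not base-9 happy

23 = (2,5)_9 → 2² + 5² = 29
29 = (3,2)_9 → 3² + 2² = 13
13 = (1,4)_9 → 1² + 4² = 17
17 = (1,8)_9 → 1² + 8² = 65
65 = (7,2)_9 → 7² + 2² = 53
53 = (5,8)_9 → 5² + 8² = 89
89 = (1,0,8)_9 → 1² + 0² + 8² = 65  — 65 already seen; the sequence cycles without reaching 1.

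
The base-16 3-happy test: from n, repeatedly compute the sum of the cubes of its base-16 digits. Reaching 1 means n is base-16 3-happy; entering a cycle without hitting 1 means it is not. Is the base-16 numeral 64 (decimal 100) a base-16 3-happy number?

base-16 3-happy

100 = (6,4)_16 → 6³ + 4³ = 216 + 64 = 280
280 = (1,1,8)_16 → 1³ + 1³ + 8³ = 1 + 1 + 512 = 514
514 = (2,0,2)_16 → 2³ + 0³ + 2³ = 8 + 0 + 8 = 16
16 = (1,0)_16 → 1³ + 0³ = 1 + 0 = 1  — reached 1.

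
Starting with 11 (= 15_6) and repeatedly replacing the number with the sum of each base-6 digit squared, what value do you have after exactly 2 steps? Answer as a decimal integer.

20

11 = (1,5)_6 → 1² + 5² = 26
26 = (4,2)_6 → 4² + 2² = 20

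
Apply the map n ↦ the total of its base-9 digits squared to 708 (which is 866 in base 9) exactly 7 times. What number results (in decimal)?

708 = (8,6,6)_9 → 8² + 6² + 6² = 64 + 36 + 36 = 136
136 = (1,6,1)_9 → 1² + 6² + 1² = 1 + 36 + 1 = 38
38 = (4,2)_9 → 4² + 2² = 16 + 4 = 20
20 = (2,2)_9 → 2² + 2² = 4 + 4 = 8
8 = (8)_9 → 8² = 64
64 = (7,1)_9 → 7² + 1² = 49 + 1 = 50
50 = (5,5)_9 → 5² + 5² = 25 + 25 = 50

50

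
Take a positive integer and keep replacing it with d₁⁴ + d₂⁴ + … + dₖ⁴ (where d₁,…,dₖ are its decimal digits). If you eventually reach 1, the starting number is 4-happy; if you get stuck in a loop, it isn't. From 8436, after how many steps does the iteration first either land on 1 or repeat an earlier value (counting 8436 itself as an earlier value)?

8436 → 5729
5729 → 9603
9603 → 7938
7938 → 13139
13139 → 6725
6725 → 4338
4338 → 4514
4514 → 1138
1138 → 4179
4179 → 9219
9219 → 13139  — 13139 repeats.
That took 11 steps.

11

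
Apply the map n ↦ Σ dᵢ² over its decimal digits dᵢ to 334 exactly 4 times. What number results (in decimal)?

85

334 → 34
34 → 25
25 → 29
29 → 85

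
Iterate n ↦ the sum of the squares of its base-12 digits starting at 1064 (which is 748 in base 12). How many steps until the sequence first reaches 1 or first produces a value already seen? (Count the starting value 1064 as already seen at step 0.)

11

1064 = (7,4,8)_12 → 7² + 4² + 8² = 49 + 16 + 64 = 129
129 = (10,9)_12 → 10² + 9² = 100 + 81 = 181
181 = (1,3,1)_12 → 1² + 3² + 1² = 1 + 9 + 1 = 11
11 = (11)_12 → 11² = 121
121 = (10,1)_12 → 10² + 1² = 100 + 1 = 101
101 = (8,5)_12 → 8² + 5² = 64 + 25 = 89
89 = (7,5)_12 → 7² + 5² = 49 + 25 = 74
74 = (6,2)_12 → 6² + 2² = 36 + 4 = 40
40 = (3,4)_12 → 3² + 4² = 9 + 16 = 25
25 = (2,1)_12 → 2² + 1² = 4 + 1 = 5
5 = (5)_12 → 5² = 25  — 25 repeats.
That took 11 steps.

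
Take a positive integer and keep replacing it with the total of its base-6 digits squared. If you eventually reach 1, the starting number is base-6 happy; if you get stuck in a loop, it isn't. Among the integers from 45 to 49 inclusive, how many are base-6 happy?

1

45: 45 → 11 → 26 → 20 → 13 → 5 → 25 → 17 → 29 → 41 → 26  (repeats 26)
46: 46 → 18 → 9 → 10 → 17 → 29 → 41 → 26 → 20 → 13 → 5 → 25 → 17  (repeats 17)
47: 47 → 27 → 25 → 17 → 29 → 41 → 26 → 20 → 13 → 5 → 25  (repeats 25)
48: 48 → 5 → 25 → 17 → 29 → 41 → 26 → 20 → 13 → 5  (repeats 5)
49: 49 → 6 → 1  (reaches 1)
base-6 happy: 49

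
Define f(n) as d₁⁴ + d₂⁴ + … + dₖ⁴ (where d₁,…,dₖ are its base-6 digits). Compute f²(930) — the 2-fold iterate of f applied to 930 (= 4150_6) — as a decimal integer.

930 = (4,1,5,0)_6 → 4⁴ + 1⁴ + 5⁴ + 0⁴ = 882
882 = (4,0,3,0)_6 → 4⁴ + 0⁴ + 3⁴ + 0⁴ = 337

337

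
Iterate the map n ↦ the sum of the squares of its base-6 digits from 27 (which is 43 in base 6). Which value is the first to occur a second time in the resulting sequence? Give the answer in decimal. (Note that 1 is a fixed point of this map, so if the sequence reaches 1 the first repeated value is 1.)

27 = (4,3)_6 → 4² + 3² = 25
25 = (4,1)_6 → 4² + 1² = 17
17 = (2,5)_6 → 2² + 5² = 29
29 = (4,5)_6 → 4² + 5² = 41
41 = (1,0,5)_6 → 1² + 0² + 5² = 26
26 = (4,2)_6 → 4² + 2² = 20
20 = (3,2)_6 → 3² + 2² = 13
13 = (2,1)_6 → 2² + 1² = 5
5 = (5)_6 → 5² = 25  — 25 already appeared earlier.

25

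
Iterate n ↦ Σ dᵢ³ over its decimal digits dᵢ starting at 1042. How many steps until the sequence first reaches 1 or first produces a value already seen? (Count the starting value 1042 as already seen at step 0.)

3

1042 → 1³ + 0³ + 4³ + 2³ = 73
73 → 7³ + 3³ = 370
370 → 3³ + 7³ + 0³ = 370  — 370 repeats.
That took 3 steps.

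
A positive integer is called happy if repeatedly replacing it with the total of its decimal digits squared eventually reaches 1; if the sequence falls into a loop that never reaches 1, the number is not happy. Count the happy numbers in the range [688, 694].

1

688: 688 → 164 → 53 → 34 → 25 → 29 → 85 → 89 → 145 → 42 → 20 → 4 → 16 → 37 → 58 → 89  — not happy
689: 689 → 181 → 66 → 72 → 53 → 34 → 25 → 29 → 85 → 89 → 145 → 42 → 20 → 4 → 16 → 37 → 58 → 89  — not happy
690: 690 → 117 → 51 → 26 → 40 → 16 → 37 → 58 → 89 → 145 → 42 → 20 → 4 → 16  — not happy
691: 691 → 118 → 66 → 72 → 53 → 34 → 25 → 29 → 85 → 89 → 145 → 42 → 20 → 4 → 16 → 37 → 58 → 89  — not happy
692: 692 → 121 → 6 → 36 → 45 → 41 → 17 → 50 → 25 → 29 → 85 → 89 → 145 → 42 → 20 → 4 → 16 → 37 → 58 → 89  — not happy
693: 693 → 126 → 41 → 17 → 50 → 25 → 29 → 85 → 89 → 145 → 42 → 20 → 4 → 16 → 37 → 58 → 89  — not happy
694: 694 → 133 → 19 → 82 → 68 → 100 → 1  — happy
happy: 694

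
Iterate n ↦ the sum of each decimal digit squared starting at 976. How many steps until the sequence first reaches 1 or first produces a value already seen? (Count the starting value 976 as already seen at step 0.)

11

976 → 9² + 7² + 6² = 166
166 → 1² + 6² + 6² = 73
73 → 7² + 3² = 58
58 → 5² + 8² = 89
89 → 8² + 9² = 145
145 → 1² + 4² + 5² = 42
42 → 4² + 2² = 20
20 → 2² + 0² = 4
4 → 4² = 16
16 → 1² + 6² = 37
37 → 3² + 7² = 58  — 58 repeats.
That took 11 steps.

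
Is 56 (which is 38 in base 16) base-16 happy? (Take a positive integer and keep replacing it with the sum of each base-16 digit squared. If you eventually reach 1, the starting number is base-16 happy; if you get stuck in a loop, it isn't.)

not base-16 happy

56 = (3,8)_16 → 73
73 = (4,9)_16 → 97
97 = (6,1)_16 → 37
37 = (2,5)_16 → 29
29 = (1,13)_16 → 170
170 = (10,10)_16 → 200
200 = (12,8)_16 → 208
208 = (13,0)_16 → 169
169 = (10,9)_16 → 181
181 = (11,5)_16 → 146
146 = (9,2)_16 → 85
85 = (5,5)_16 → 50
50 = (3,2)_16 → 13
13 = (13)_16 → 169  — 169 already seen; the sequence cycles without reaching 1.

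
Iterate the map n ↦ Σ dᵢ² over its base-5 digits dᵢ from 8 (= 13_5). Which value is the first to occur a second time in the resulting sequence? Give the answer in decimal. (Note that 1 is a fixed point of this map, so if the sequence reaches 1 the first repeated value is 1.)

10

8 = (1,3)_5 → 1² + 3² = 10
10 = (2,0)_5 → 2² + 0² = 4
4 = (4)_5 → 4² = 16
16 = (3,1)_5 → 3² + 1² = 10  — 10 already appeared earlier.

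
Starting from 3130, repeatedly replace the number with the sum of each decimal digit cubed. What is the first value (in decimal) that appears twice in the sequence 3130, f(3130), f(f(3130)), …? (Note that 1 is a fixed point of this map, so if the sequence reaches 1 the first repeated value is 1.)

55

3130 → 3³ + 1³ + 3³ + 0³ = 27 + 1 + 27 + 0 = 55
55 → 5³ + 5³ = 125 + 125 = 250
250 → 2³ + 5³ + 0³ = 8 + 125 + 0 = 133
133 → 1³ + 3³ + 3³ = 1 + 27 + 27 = 55  — 55 already appeared earlier.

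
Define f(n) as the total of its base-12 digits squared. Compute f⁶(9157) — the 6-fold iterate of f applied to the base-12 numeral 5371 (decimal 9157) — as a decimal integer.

64

9157 = (5,3,7,1)_12 → 5² + 3² + 7² + 1² = 84
84 = (7,0)_12 → 7² + 0² = 49
49 = (4,1)_12 → 4² + 1² = 17
17 = (1,5)_12 → 1² + 5² = 26
26 = (2,2)_12 → 2² + 2² = 8
8 = (8)_12 → 8² = 64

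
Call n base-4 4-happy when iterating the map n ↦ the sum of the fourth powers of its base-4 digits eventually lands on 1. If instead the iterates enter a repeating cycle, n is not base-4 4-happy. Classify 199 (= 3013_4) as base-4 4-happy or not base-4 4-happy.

not base-4 4-happy

199 = (3,0,1,3)_4 → 163
163 = (2,2,0,3)_4 → 113
113 = (1,3,0,1)_4 → 83
83 = (1,1,0,3)_4 → 83  — 83 already seen; the sequence cycles without reaching 1.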